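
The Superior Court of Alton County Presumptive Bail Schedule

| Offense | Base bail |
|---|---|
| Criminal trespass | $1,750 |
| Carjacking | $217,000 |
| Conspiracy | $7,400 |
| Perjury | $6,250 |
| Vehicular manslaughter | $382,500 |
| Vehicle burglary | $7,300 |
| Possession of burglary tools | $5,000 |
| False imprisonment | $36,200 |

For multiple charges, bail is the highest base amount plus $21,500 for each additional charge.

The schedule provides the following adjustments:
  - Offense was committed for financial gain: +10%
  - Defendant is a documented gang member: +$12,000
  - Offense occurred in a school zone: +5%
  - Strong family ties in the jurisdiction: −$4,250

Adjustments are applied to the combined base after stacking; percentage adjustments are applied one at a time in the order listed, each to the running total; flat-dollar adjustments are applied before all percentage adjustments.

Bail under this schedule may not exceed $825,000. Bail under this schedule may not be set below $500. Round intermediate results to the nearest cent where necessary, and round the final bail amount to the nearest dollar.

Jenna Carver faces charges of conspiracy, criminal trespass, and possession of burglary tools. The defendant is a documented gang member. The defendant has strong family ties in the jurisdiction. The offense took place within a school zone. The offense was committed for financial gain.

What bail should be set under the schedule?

$67,163

Base amounts from the schedule: conspiracy $7,400; criminal trespass $1,750; possession of burglary tools $5,000.
Stacking rule: highest base plus $21,500 per additional charge. Highest is conspiracy at $7,400; 2 additional charges → +$43,000. Combined base = $50,400.
Defendant is a documented gang member (+$12,000 flat): $50,400 + $12,000 = $62,400.
Strong family ties in the jurisdiction (−$4,250 flat): $62,400 − $4,250 = $58,150.
Offense was committed for financial gain (+10%): $58,150 × 1.1 = $63,965.
Offense occurred in a school zone (+5%): $63,965 × 1.05 = $67,163.25.
$67,163.25 is within the $825,000 maximum.
$67,163.25 is at or above the $500 minimum.
Rounded to the nearest dollar: $67,163.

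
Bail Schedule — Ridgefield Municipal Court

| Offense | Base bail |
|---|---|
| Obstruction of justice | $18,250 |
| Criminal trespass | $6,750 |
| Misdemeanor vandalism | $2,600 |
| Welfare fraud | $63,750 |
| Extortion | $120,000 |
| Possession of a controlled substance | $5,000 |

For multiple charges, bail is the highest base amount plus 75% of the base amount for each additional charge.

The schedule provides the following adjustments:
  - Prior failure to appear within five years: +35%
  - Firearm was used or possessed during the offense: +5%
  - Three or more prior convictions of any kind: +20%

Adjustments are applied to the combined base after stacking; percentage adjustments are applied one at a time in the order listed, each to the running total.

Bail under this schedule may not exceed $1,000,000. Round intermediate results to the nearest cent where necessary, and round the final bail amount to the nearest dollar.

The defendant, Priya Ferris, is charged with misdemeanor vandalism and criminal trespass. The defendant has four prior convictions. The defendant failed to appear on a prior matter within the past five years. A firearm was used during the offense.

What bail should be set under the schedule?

$14,799

Base amounts from the schedule: misdemeanor vandalism $2,600; criminal trespass $6,750.
Stacking rule: highest base plus 75% of each additional charge. Highest is criminal trespass at $6,750. Additional: $2,600 × 75% = $1,950. Combined base = $6,750 + $1,950 = $8,700.
Prior failure to appear within five years (+35%): $8,700 × 1.35 = $11,745.
Firearm was used or possessed during the offense (+5%): $11,745 × 1.05 = $12,332.25.
Three or more prior convictions of any kind (+20%): $12,332.25 × 1.2 = $14,798.70.
$14,798.70 is within the $1,000,000 maximum.
Rounded to the nearest dollar: $14,799.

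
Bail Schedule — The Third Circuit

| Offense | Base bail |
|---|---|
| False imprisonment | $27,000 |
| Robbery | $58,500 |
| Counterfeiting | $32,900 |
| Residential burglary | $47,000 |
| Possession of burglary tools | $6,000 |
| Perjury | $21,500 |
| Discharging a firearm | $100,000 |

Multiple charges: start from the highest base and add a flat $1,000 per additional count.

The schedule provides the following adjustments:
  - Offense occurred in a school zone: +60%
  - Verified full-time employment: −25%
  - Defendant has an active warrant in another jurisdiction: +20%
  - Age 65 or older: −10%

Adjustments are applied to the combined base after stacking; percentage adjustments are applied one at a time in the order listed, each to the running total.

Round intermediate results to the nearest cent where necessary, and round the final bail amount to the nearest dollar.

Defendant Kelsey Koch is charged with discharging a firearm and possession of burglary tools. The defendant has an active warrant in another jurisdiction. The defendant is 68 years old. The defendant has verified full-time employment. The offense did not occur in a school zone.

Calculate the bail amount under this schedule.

Base amounts from the schedule: discharging a firearm $100,000; possession of burglary tools $6,000.
Stacking rule: highest base plus $1,000 per additional charge. Highest is discharging a firearm at $100,000; 1 additional charge → +$1,000. Combined base = $101,000.
Verified full-time employment (−25%): $101,000 × 0.75 = $75,750.
Defendant has an active warrant in another jurisdiction (+20%): $75,750 × 1.2 = $90,900.
Age 65 or older (−10%): $90,900 × 0.9 = $81,810.

$81,810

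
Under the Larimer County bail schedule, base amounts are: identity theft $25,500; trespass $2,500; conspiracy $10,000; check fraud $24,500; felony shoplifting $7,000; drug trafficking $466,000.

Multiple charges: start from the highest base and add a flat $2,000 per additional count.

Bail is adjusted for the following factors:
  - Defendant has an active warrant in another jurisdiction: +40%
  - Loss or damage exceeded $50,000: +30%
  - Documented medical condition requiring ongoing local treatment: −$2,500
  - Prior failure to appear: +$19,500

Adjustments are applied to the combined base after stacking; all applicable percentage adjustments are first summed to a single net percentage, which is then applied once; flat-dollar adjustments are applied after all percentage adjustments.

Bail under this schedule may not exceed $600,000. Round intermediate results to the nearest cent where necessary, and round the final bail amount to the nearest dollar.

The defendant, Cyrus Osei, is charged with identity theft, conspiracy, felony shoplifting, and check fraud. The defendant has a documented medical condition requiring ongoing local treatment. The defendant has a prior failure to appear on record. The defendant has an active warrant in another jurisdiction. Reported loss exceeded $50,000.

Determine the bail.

$70,550

Base amounts from the schedule: identity theft $25,500; conspiracy $10,000; felony shoplifting $7,000; check fraud $24,500.
Stacking rule: highest base plus $2,000 per additional charge. Highest is identity theft at $25,500; 3 additional charges → +$6,000. Combined base = $31,500.
Net percentage adjustment: +40% +30% = +70%. $31,500 × 1.7 = $53,550.
Documented medical condition requiring ongoing local treatment (−$2,500 flat): $53,550 − $2,500 = $51,050.
Prior failure to appear (+$19,500 flat): $51,050 + $19,500 = $70,550.
$70,550 is within the $600,000 maximum.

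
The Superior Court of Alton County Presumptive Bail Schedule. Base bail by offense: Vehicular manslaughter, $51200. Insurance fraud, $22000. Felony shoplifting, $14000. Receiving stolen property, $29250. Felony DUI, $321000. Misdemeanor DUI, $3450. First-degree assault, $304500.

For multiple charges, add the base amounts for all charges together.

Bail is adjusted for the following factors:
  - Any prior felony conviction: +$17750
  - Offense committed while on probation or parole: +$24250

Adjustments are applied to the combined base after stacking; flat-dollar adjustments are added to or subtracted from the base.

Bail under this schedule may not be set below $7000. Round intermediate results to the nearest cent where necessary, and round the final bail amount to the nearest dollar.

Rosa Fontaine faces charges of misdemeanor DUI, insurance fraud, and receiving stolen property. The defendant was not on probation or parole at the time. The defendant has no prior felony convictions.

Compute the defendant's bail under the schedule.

$54700

Base amounts from the schedule: misdemeanor DUI $3450; insurance fraud $22000; receiving stolen property $29250.
Stacking rule: sum of all bases. $3450 + $22000 + $29250 = $54700.
No adjustment factors apply to this defendant.
$54700 is at or above the $7000 minimum.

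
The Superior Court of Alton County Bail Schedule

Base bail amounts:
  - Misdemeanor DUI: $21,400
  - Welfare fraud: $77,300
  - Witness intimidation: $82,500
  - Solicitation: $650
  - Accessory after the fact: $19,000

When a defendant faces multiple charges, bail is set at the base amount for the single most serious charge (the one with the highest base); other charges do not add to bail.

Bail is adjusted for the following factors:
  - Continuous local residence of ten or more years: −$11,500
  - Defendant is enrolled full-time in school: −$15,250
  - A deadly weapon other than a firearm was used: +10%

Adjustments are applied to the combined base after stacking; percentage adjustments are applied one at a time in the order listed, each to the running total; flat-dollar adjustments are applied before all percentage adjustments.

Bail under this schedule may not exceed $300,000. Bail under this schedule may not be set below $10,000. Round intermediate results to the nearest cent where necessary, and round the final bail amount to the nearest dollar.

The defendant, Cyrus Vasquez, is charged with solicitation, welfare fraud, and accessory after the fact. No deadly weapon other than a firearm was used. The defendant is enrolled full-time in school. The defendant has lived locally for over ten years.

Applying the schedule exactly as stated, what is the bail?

$50,550

Base amounts from the schedule: solicitation $650; welfare fraud $77,300; accessory after the fact $19,000.
Stacking rule: use the highest base only. Highest is welfare fraud at $77,300. Combined base = $77,300.
Continuous local residence of ten or more years (−$11,500 flat): $77,300 − $11,500 = $65,800.
Defendant is enrolled full-time in school (−$15,250 flat): $65,800 − $15,250 = $50,550.
$50,550 is within the $300,000 maximum.
$50,550 is at or above the $10,000 minimum.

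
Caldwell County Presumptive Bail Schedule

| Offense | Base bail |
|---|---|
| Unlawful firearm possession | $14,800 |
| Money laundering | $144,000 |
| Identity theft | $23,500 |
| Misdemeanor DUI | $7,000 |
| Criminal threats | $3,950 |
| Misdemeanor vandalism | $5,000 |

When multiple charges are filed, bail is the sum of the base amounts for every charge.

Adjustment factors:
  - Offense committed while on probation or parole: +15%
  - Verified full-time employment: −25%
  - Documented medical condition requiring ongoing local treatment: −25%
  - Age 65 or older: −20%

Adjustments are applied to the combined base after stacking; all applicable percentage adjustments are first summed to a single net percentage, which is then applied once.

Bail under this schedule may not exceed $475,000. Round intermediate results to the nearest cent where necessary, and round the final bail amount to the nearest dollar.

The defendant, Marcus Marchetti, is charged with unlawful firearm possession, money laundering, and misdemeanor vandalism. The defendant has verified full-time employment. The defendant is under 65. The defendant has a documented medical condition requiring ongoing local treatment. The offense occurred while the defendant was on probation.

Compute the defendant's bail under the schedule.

$106,470

Base amounts from the schedule: unlawful firearm possession $14,800; money laundering $144,000; misdemeanor vandalism $5,000.
Stacking rule: sum of all bases. $14,800 + $144,000 + $5,000 = $163,800.
Net percentage adjustment: +15% −25% −25% = −35%. $163,800 × 0.65 = $106,470.
$106,470 is within the $475,000 maximum.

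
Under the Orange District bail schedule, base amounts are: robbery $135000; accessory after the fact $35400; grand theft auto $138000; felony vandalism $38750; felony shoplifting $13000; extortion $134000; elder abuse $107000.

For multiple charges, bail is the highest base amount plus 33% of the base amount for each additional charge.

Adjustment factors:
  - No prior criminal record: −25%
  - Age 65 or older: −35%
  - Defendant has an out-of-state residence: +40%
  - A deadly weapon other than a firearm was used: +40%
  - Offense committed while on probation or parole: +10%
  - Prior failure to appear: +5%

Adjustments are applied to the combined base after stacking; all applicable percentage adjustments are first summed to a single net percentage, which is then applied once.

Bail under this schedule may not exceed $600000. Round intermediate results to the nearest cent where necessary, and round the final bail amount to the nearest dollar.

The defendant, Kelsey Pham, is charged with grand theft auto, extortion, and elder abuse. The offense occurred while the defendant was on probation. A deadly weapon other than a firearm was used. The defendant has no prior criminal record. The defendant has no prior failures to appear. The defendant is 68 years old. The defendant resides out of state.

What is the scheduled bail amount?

Base amounts from the schedule: grand theft auto $138000; extortion $134000; elder abuse $107000.
Stacking rule: highest base plus 33% of each additional charge. Highest is grand theft auto at $138000. Additional: $134000 × 33% = $44220; $107000 × 33% = $35310. Combined base = $138000 + $79530 = $217530.
Net percentage adjustment: −25% −35% +40% +40% +10% = +30%. $217530 × 1.3 = $282789.
$282789 is within the $600000 maximum.

$282789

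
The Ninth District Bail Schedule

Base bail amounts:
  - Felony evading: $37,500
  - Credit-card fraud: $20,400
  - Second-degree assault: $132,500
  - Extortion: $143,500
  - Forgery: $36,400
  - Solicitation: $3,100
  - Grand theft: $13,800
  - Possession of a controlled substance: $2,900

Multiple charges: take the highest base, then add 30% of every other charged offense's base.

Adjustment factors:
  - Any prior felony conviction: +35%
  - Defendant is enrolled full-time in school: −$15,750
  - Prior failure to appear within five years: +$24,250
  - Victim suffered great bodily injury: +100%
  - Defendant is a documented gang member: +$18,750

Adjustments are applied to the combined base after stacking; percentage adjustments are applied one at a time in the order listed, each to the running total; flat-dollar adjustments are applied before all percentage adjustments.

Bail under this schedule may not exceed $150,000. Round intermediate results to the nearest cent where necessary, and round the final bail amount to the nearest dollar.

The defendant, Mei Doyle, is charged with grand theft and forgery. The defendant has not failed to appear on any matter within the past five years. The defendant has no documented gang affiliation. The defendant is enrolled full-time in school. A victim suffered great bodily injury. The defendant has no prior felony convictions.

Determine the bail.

Base amounts from the schedule: grand theft $13,800; forgery $36,400.
Stacking rule: highest base plus 30% of each additional charge. Highest is forgery at $36,400. Additional: $13,800 × 30% = $4,140. Combined base = $36,400 + $4,140 = $40,540.
Defendant is enrolled full-time in school (−$15,750 flat): $40,540 − $15,750 = $24,790.
Victim suffered great bodily injury (+100%): $24,790 × 2 = $49,580.
$49,580 is within the $150,000 maximum.

$49,580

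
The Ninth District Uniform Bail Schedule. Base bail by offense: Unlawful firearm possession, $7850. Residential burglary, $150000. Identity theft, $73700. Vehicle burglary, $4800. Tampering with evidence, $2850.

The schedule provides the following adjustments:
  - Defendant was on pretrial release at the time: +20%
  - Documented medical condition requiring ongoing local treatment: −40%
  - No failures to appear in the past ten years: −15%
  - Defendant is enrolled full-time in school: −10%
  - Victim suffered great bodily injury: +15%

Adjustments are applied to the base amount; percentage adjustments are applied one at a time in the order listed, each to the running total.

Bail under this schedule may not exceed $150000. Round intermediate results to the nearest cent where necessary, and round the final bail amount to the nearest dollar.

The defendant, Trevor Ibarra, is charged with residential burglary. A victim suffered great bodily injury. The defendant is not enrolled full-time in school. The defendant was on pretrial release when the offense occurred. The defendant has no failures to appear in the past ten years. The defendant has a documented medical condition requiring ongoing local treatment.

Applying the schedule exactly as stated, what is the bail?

$105570

Base amounts from the schedule: residential burglary $150000.
Single charge. Combined base = $150000.
Defendant was on pretrial release at the time (+20%): $150000 × 1.2 = $180000.
Documented medical condition requiring ongoing local treatment (−40%): $180000 × 0.6 = $108000.
No failures to appear in the past ten years (−15%): $108000 × 0.85 = $91800.
Victim suffered great bodily injury (+15%): $91800 × 1.15 = $105570.
$105570 is within the $150000 maximum.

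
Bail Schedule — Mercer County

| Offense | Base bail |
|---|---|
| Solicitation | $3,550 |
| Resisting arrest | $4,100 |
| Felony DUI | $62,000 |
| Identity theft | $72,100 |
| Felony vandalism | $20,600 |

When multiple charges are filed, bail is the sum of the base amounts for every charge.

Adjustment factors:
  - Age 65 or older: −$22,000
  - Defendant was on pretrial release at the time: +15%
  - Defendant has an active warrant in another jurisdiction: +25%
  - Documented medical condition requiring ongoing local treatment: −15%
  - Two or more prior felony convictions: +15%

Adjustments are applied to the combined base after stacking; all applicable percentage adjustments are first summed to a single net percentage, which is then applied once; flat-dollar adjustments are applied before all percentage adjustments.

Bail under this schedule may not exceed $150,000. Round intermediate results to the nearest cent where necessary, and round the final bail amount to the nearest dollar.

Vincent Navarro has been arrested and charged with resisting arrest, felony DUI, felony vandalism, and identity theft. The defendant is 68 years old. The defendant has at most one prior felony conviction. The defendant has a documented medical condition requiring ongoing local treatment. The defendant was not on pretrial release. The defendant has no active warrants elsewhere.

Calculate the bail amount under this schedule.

Base amounts from the schedule: resisting arrest $4,100; felony DUI $62,000; felony vandalism $20,600; identity theft $72,100.
Stacking rule: sum of all bases. $4,100 + $62,000 + $20,600 + $72,100 = $158,800.
Age 65 or older (−$22,000 flat): $158,800 − $22,000 = $136,800.
Documented medical condition requiring ongoing local treatment (−15%): $136,800 × 0.85 = $116,280.
$116,280 is within the $150,000 maximum.

$116,280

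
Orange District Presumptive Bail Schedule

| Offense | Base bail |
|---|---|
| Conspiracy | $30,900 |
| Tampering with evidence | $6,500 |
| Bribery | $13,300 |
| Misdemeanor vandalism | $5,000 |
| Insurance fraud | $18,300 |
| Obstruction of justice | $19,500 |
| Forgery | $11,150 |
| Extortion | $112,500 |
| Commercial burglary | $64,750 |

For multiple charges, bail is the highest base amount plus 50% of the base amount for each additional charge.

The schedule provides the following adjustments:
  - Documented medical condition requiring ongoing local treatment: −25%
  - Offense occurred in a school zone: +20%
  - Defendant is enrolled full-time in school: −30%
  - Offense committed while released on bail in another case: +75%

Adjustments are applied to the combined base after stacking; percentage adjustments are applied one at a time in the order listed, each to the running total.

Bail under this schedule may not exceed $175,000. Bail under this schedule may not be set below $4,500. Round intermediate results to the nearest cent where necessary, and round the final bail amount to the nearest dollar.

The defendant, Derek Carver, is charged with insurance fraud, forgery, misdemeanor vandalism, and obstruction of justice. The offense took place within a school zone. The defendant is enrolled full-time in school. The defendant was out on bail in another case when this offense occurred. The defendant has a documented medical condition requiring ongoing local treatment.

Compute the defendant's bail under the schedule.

$40,489

Base amounts from the schedule: insurance fraud $18,300; forgery $11,150; misdemeanor vandalism $5,000; obstruction of justice $19,500.
Stacking rule: highest base plus 50% of each additional charge. Highest is obstruction of justice at $19,500. Additional: $18,300 × 50% = $9,150; $11,150 × 50% = $5,575; $5,000 × 50% = $2,500. Combined base = $19,500 + $17,225 = $36,725.
Documented medical condition requiring ongoing local treatment (−25%): $36,725 × 0.75 = $27,543.75.
Offense occurred in a school zone (+20%): $27,543.75 × 1.2 = $33,052.50.
Defendant is enrolled full-time in school (−30%): $33,052.50 × 0.7 = $23,136.75.
Offense committed while released on bail in another case (+75%): $23,136.75 × 1.75 = $40,489.31.
$40,489.31 is within the $175,000 maximum.
$40,489.31 is at or above the $4,500 minimum.
Rounded to the nearest dollar: $40,489.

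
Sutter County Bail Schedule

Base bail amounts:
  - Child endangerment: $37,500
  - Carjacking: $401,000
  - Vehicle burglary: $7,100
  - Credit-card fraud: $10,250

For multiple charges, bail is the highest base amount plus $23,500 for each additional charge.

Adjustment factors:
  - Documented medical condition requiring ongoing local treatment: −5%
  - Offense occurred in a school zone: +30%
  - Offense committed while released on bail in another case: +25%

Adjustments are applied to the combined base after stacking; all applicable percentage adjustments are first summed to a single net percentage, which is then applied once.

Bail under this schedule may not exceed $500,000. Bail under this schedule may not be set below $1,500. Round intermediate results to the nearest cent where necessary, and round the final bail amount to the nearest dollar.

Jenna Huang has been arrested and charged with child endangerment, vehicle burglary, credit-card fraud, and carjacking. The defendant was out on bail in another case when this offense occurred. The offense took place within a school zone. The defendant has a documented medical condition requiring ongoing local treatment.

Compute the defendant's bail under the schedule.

Base amounts from the schedule: child endangerment $37,500; vehicle burglary $7,100; credit-card fraud $10,250; carjacking $401,000.
Stacking rule: highest base plus $23,500 per additional charge. Highest is carjacking at $401,000; 3 additional charges → +$70,500. Combined base = $471,500.
Net percentage adjustment: −5% +30% +25% = +50%. $471,500 × 1.5 = $707,250.
Result $707,250 exceeds the maximum of $500,000; bail is capped at $500,000.
$500,000 is at or above the $1,500 minimum.

$500,000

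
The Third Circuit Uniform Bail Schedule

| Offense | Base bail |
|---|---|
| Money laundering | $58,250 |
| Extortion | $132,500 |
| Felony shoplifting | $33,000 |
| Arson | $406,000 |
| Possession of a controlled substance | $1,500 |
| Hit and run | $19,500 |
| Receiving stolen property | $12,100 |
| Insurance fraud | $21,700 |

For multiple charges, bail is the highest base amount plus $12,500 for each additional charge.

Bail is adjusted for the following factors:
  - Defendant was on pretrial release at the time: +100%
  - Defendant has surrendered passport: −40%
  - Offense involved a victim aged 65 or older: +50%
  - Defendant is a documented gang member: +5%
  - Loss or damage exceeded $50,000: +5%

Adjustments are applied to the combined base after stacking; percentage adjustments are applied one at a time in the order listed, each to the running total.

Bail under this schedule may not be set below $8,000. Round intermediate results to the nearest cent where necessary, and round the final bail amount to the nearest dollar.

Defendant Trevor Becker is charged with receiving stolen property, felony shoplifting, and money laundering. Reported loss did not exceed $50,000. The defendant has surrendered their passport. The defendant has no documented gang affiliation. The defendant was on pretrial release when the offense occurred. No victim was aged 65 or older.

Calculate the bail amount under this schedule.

$99,900

Base amounts from the schedule: receiving stolen property $12,100; felony shoplifting $33,000; money laundering $58,250.
Stacking rule: highest base plus $12,500 per additional charge. Highest is money laundering at $58,250; 2 additional charges → +$25,000. Combined base = $83,250.
Defendant was on pretrial release at the time (+100%): $83,250 × 2 = $166,500.
Defendant has surrendered passport (−40%): $166,500 × 0.6 = $99,900.
$99,900 is at or above the $8,000 minimum.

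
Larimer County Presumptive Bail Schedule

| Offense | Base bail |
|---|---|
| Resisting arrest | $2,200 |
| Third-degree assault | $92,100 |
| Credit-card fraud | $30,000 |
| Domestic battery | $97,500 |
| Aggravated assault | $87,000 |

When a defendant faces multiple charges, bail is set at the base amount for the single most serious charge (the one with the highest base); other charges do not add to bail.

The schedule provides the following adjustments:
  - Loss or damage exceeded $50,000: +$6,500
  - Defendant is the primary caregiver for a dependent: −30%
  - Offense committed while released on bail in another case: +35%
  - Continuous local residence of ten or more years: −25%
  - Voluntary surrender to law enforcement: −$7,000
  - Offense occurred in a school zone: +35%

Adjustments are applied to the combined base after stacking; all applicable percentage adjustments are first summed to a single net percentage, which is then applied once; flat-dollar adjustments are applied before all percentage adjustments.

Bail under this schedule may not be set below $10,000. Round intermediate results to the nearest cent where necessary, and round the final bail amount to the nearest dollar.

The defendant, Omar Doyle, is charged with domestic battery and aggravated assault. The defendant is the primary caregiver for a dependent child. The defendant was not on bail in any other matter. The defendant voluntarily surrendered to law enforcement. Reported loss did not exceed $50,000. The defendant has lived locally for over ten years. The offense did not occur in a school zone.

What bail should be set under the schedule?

Base amounts from the schedule: domestic battery $97,500; aggravated assault $87,000.
Stacking rule: use the highest base only. Highest is domestic battery at $97,500. Combined base = $97,500.
Voluntary surrender to law enforcement (−$7,000 flat): $97,500 − $7,000 = $90,500.
Net percentage adjustment: −30% −25% = −55%. $90,500 × 0.45 = $40,725.
$40,725 is at or above the $10,000 minimum.

$40,725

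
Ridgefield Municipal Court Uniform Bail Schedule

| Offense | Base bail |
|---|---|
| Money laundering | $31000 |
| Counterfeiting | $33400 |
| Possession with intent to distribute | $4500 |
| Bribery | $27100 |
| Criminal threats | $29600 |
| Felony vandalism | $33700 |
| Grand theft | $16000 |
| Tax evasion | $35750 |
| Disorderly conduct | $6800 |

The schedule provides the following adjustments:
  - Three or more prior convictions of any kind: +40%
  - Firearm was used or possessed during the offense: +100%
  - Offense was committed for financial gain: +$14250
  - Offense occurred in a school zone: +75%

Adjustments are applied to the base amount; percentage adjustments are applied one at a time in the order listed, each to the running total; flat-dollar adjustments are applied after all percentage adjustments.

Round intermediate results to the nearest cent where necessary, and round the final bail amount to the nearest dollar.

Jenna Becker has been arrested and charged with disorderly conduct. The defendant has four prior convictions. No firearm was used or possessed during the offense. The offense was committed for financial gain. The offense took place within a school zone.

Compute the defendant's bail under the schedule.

Base amounts from the schedule: disorderly conduct $6800.
Single charge. Combined base = $6800.
Three or more prior convictions of any kind (+40%): $6800 × 1.4 = $9520.
Offense occurred in a school zone (+75%): $9520 × 1.75 = $16660.
Offense was committed for financial gain (+$14250 flat): $16660 + $14250 = $30910.

$30910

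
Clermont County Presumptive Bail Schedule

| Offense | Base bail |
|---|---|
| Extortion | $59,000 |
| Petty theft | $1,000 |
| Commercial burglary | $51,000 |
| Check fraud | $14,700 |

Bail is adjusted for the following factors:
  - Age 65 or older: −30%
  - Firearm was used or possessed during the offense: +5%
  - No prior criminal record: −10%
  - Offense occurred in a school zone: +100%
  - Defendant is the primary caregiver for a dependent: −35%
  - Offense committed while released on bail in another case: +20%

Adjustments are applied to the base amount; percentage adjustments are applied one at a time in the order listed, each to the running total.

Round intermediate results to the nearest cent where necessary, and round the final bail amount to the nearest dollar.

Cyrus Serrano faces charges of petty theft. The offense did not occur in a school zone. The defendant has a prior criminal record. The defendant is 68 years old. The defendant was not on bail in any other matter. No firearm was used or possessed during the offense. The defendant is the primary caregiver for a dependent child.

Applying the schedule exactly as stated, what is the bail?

$455

Base amounts from the schedule: petty theft $1,000.
Single charge. Combined base = $1,000.
Age 65 or older (−30%): $1,000 × 0.7 = $700.
Defendant is the primary caregiver for a dependent (−35%): $700 × 0.65 = $455.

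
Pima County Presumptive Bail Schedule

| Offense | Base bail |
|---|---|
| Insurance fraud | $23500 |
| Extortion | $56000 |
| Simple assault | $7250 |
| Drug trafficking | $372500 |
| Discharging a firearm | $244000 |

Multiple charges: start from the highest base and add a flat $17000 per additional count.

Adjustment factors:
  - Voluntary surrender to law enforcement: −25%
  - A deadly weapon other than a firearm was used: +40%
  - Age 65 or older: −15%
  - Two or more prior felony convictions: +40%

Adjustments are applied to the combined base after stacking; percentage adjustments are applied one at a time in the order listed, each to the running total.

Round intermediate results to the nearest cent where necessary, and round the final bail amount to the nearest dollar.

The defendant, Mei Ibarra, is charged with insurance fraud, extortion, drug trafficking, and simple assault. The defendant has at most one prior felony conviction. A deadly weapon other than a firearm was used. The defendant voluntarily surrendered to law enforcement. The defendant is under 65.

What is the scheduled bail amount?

$444675

Base amounts from the schedule: insurance fraud $23500; extortion $56000; drug trafficking $372500; simple assault $7250.
Stacking rule: highest base plus $17000 per additional charge. Highest is drug trafficking at $372500; 3 additional charges → +$51000. Combined base = $423500.
Voluntary surrender to law enforcement (−25%): $423500 × 0.75 = $317625.
A deadly weapon other than a firearm was used (+40%): $317625 × 1.4 = $444675.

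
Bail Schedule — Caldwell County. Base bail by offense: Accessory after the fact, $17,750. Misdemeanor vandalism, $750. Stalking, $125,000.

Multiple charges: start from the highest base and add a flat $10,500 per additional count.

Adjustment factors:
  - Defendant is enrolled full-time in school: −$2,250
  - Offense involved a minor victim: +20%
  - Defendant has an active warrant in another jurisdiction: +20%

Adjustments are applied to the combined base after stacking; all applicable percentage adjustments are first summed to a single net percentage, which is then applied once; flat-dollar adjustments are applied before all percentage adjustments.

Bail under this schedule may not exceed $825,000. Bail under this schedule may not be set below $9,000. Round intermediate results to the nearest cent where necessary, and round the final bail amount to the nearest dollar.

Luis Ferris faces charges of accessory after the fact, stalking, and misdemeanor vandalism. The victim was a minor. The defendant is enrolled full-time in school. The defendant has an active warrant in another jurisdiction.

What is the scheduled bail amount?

Base amounts from the schedule: accessory after the fact $17,750; stalking $125,000; misdemeanor vandalism $750.
Stacking rule: highest base plus $10,500 per additional charge. Highest is stalking at $125,000; 2 additional charges → +$21,000. Combined base = $146,000.
Defendant is enrolled full-time in school (−$2,250 flat): $146,000 − $2,250 = $143,750.
Net percentage adjustment: +20% +20% = +40%. $143,750 × 1.4 = $201,250.
$201,250 is within the $825,000 maximum.
$201,250 is at or above the $9,000 minimum.

$201,250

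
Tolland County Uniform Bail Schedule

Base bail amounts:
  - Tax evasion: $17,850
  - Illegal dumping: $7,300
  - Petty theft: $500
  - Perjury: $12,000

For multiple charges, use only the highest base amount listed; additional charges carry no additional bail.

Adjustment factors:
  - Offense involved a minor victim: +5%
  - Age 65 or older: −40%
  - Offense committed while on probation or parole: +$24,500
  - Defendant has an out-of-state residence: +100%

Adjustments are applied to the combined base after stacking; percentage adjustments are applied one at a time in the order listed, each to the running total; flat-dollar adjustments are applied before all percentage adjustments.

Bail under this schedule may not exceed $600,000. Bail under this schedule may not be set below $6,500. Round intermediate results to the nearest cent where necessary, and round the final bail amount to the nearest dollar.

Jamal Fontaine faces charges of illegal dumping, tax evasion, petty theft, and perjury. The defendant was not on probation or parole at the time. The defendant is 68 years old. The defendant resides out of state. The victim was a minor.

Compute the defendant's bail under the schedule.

$22,491

Base amounts from the schedule: illegal dumping $7,300; tax evasion $17,850; petty theft $500; perjury $12,000.
Stacking rule: use the highest base only. Highest is tax evasion at $17,850. Combined base = $17,850.
Offense involved a minor victim (+5%): $17,850 × 1.05 = $18,742.50.
Age 65 or older (−40%): $18,742.50 × 0.6 = $11,245.50.
Defendant has an out-of-state residence (+100%): $11,245.50 × 2 = $22,491.
$22,491 is within the $600,000 maximum.
$22,491 is at or above the $6,500 minimum.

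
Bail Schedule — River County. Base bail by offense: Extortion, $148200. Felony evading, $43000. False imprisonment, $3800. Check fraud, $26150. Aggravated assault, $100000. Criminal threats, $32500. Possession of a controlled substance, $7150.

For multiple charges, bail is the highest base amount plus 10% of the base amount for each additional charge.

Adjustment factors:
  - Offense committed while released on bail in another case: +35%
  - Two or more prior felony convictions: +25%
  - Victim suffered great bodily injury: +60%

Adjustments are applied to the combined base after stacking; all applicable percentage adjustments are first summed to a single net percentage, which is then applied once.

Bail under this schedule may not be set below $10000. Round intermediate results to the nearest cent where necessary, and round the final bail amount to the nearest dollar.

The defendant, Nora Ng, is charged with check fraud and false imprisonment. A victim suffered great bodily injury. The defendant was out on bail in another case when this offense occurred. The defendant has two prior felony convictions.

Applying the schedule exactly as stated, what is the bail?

Base amounts from the schedule: check fraud $26150; false imprisonment $3800.
Stacking rule: highest base plus 10% of each additional charge. Highest is check fraud at $26150. Additional: $3800 × 10% = $380. Combined base = $26150 + $380 = $26530.
Net percentage adjustment: +35% +25% +60% = +120%. $26530 × 2.2 = $58366.
$58366 is at or above the $10000 minimum.

$58366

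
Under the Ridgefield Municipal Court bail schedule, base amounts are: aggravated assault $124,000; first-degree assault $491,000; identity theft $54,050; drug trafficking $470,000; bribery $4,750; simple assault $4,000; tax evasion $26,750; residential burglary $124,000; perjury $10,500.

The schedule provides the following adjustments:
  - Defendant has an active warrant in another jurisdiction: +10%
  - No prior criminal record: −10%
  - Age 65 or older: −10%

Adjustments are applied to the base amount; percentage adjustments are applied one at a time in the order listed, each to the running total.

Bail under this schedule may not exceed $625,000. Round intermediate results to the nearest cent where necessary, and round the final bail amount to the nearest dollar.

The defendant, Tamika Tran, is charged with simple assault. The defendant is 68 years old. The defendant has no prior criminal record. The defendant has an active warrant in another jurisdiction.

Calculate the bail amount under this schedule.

$3,564

Base amounts from the schedule: simple assault $4,000.
Single charge. Combined base = $4,000.
Defendant has an active warrant in another jurisdiction (+10%): $4,000 × 1.1 = $4,400.
No prior criminal record (−10%): $4,400 × 0.9 = $3,960.
Age 65 or older (−10%): $3,960 × 0.9 = $3,564.
$3,564 is within the $625,000 maximum.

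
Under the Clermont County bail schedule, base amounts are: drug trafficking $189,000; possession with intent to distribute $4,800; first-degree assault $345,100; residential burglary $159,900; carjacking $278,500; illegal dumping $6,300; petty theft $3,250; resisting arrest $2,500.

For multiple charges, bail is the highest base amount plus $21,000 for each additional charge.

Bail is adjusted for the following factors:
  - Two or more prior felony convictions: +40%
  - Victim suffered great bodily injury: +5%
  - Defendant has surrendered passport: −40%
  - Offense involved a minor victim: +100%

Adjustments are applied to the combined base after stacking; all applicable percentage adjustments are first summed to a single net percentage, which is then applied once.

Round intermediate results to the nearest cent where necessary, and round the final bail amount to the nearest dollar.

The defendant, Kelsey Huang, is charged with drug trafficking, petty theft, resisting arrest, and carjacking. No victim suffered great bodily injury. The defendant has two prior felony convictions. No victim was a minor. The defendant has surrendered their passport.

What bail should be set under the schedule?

$341,500

Base amounts from the schedule: drug trafficking $189,000; petty theft $3,250; resisting arrest $2,500; carjacking $278,500.
Stacking rule: highest base plus $21,000 per additional charge. Highest is carjacking at $278,500; 3 additional charges → +$63,000. Combined base = $341,500.
Net percentage adjustment: +40% −40% = +0%. $341,500 × 1 = $341,500.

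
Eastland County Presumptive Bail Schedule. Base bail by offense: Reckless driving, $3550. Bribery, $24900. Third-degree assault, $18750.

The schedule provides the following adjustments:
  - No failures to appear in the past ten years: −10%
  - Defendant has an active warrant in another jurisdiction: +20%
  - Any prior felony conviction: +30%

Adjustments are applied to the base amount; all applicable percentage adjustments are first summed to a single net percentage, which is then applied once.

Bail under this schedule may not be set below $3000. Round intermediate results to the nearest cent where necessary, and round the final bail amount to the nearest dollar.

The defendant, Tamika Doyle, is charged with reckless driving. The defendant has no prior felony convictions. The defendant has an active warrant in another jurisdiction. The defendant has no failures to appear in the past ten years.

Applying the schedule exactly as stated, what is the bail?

Base amounts from the schedule: reckless driving $3550.
Single charge. Combined base = $3550.
Net percentage adjustment: −10% +20% = +10%. $3550 × 1.1 = $3905.
$3905 is at or above the $3000 minimum.

$3905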